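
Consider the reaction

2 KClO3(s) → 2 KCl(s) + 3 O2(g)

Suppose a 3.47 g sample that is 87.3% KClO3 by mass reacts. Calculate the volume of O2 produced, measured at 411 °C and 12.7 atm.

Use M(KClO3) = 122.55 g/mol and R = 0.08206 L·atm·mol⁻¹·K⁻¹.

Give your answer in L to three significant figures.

0.164 L

mass of KClO3 = 3.47 × 87.3/100 = 3.029 g
n(KClO3) = 3.029 / 122.55 = 0.02472 mol
n(O2) = (3/2) × 0.02472 = 0.03708 mol
V = nRT/P = 0.03708 × 0.08206 × 684.15 / 12.7 = 0.1639 L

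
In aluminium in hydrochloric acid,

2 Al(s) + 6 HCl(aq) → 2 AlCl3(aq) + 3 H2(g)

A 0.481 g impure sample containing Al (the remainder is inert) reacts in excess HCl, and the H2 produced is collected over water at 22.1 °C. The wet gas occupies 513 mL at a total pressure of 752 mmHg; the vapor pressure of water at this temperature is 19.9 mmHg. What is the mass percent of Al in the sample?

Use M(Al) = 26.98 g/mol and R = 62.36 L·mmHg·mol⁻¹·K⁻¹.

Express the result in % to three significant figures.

76.3 %

P(H2) = 752 − 19.9 = 732.1 mmHg
n(H2) = PV/RT = (732.1 × 0.5130) / (62.36 × 295.25) = 0.02040 mol
n(Al) = (2/3) × 0.02040 = 0.01360 mol
m(Al) = 0.01360 × 26.98 = 0.3669 g
%Al = 0.3669 / 0.481 × 100 = 76.28%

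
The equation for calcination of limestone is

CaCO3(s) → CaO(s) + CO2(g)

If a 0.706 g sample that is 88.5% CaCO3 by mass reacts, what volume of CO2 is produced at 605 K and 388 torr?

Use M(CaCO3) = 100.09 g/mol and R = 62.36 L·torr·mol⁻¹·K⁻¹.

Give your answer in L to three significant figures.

0.607 L

mass of CaCO3 = 0.706 × 88.5/100 = 0.6248 g
n(CaCO3) = 0.6248 / 100.09 = 0.006242 mol
n(CO2) = (1/1) × 0.006242 = 0.006242 mol
V = nRT/P = 0.006242 × 62.36 × 605 / 388 = 0.6070 L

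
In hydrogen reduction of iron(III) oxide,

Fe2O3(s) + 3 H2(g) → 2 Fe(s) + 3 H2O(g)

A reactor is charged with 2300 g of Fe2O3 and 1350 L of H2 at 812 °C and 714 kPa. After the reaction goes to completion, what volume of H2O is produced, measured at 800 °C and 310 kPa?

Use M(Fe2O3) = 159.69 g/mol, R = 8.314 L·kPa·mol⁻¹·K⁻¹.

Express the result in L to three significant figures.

n(Fe2O3) = 2300 / 159.69 = 14.40 mol
n(H2) = PV/RT = (714 × 1350) / (8.314 × 1085.15) = 106.8 mol
For 14.40 mol Fe2O3, stoichiometry requires (3/1) × 14.40 = 43.20 mol H2; 106.8 mol is available, so Fe2O3 is limiting.
n(H2O) = (3/1) × 14.40 = 43.20 mol
V(H2O) = nRT/P = 43.20 × 8.314 × 1073.15 / 310 = 1243 L

1240 L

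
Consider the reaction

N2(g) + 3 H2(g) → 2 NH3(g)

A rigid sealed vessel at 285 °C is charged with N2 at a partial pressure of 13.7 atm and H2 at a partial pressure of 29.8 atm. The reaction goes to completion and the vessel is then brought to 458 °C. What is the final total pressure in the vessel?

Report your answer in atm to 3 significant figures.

31.0 atm

At constant V, partial pressures at 285 °C are proportional to moles, so apply stoichiometry directly to pressures.
P(H2) required for 13.7 atm of N2 = (3/1) × 13.7 = 41.10 atm; available 29.8 atm, so H2 is limiting.
P(N2) remaining = 13.7 − (1/3) × 29.8 = 3.767 atm
P(gaseous products) = (2)/3 × 29.8 = 19.87 atm
P_total at 285 °C = 3.767 + 19.87 = 23.64 atm
Scaling to 458 °C: P = 23.64 × 731.15/558.15 = 30.97 atm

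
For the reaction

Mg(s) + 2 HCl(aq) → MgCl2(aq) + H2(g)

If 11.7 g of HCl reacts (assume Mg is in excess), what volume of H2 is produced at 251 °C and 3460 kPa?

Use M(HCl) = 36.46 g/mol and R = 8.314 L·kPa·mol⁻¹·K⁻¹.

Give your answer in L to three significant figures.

n(HCl) = 11.70 / 36.46 = 0.3209 mol
n(H2) = (1/2) × 0.3209 = 0.1605 mol
V = nRT/P = 0.1605 × 8.314 × 524.15 / 3460 = 0.2021 L

0.202 L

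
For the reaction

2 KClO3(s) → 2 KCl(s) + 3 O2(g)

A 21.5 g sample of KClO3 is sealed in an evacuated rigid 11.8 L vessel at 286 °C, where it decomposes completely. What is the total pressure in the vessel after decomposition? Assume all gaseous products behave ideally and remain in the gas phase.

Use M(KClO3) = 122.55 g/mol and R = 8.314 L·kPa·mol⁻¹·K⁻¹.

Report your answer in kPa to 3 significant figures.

n(KClO3) = 21.5 / 122.55 = 0.1754 mol
n(gas produced) = (3/2) × 0.1754 = 0.2631 mol
P = nRT/V = 0.2631 × 8.314 × 559.15 / 11.8 = 103.7 kPa

104 kPa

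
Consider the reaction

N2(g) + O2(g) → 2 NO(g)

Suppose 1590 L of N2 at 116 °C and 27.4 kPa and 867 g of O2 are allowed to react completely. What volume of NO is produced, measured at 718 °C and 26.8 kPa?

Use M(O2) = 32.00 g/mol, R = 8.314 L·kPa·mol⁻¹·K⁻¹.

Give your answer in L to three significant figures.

n(N2) = PV/RT = (27.4 × 1590) / (8.314 × 389.15) = 13.47 mol
n(O2) = 867 / 32.00 = 27.09 mol
For 13.47 mol N2, stoichiometry requires (1/1) × 13.47 = 13.47 mol O2; 27.09 mol is available, so N2 is limiting.
n(NO) = (2/1) × 13.47 = 26.94 mol
V(NO) = nRT/P = 26.94 × 8.314 × 991.15 / 26.8 = 8283 L

8280 L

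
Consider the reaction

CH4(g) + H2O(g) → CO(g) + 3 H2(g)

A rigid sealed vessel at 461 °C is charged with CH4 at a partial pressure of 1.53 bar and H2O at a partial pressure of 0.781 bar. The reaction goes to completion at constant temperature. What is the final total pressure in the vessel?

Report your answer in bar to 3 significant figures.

Because the vessel is rigid and T is held at 461 °C, work the stoichiometry in partial pressures (P_i = n_iRT/V).
P(H2O) required for 1.53 bar of CH4 = (1/1) × 1.53 = 1.530 bar; available 0.781 bar, so H2O is limiting.
P(CH4) remaining = 1.53 − (1/1) × 0.781 = 0.7490 bar
P(gaseous products) = (1+3)/1 × 0.781 = 3.124 bar
P_total at 461 °C = 0.7490 + 3.124 = 3.873 bar

3.87 bar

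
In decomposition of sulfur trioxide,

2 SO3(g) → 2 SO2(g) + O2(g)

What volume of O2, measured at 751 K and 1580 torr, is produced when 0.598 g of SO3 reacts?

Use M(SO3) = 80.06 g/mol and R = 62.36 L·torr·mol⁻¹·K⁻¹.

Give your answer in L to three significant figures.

0.111 L

n(SO3) = 0.5980 / 80.06 = 0.007469 mol
n(O2) = (1/2) × 0.007469 = 0.003734 mol
V = nRT/P = 0.003734 × 62.36 × 751 / 1580 = 0.1107 L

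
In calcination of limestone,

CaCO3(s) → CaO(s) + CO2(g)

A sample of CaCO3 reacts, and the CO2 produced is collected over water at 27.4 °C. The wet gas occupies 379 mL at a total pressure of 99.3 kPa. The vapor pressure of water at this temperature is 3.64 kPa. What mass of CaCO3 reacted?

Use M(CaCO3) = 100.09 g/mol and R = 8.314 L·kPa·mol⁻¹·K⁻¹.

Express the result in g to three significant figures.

1.45 g

P(CO2) = 99.3 − 3.64 = 95.66 kPa
n(CO2) = PV/RT = (95.66 × 0.3790) / (8.314 × 300.55) = 0.01451 mol
n(CaCO3) = (1/1) × 0.01451 = 0.01451 mol
m(CaCO3) = 0.01451 × 100.09 = 1.452 g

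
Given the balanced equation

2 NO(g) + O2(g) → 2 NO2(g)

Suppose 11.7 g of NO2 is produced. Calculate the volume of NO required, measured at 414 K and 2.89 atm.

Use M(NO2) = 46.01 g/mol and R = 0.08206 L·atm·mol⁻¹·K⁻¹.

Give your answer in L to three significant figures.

2.99 L

n(NO2) = 11.70 / 46.01 = 0.2543 mol
n(NO) = (2/2) × 0.2543 = 0.2543 mol
V = nRT/P = 0.2543 × 0.08206 × 414 / 2.89 = 2.989 L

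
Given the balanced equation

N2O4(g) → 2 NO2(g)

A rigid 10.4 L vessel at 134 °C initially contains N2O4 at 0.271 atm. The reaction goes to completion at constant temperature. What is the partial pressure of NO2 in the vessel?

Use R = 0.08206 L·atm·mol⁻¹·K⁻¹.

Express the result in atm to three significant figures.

n(N2O4)₀ = PV/RT = (0.271 × 10.4) / (0.08206 × 407.15) = 0.08436 mol
n(NO2) = (2/1) × 0.08436 = 0.1687 mol
P(NO2) = nRT/V = 0.1687 × 0.08206 × 407.15 / 10.4 = 0.5420 atm

0.542 atm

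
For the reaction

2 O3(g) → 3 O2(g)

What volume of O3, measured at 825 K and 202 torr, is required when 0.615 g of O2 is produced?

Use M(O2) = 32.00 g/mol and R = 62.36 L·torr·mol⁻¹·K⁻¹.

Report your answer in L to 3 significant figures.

3.26 L

n(O2) = 0.6150 / 32.00 = 0.01922 mol
n(O3) = (2/3) × 0.01922 = 0.01281 mol
V = nRT/P = 0.01281 × 62.36 × 825 / 202 = 3.263 L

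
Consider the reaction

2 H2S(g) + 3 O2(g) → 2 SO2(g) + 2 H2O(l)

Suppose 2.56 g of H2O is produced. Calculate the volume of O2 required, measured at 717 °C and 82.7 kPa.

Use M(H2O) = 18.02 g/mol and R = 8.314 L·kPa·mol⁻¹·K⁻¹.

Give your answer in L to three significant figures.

21.2 L

n(H2O) = 2.560 / 18.02 = 0.1421 mol
n(O2) = (3/2) × 0.1421 = 0.2132 mol
V = nRT/P = 0.2132 × 8.314 × 990.15 / 82.7 = 21.22 L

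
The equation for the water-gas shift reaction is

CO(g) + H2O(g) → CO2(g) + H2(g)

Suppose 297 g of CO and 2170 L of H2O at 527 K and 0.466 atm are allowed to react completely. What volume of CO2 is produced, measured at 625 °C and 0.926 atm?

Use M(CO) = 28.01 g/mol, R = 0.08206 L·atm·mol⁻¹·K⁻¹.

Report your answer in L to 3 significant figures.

844 L

n(CO) = 297 / 28.01 = 10.60 mol
n(H2O) = PV/RT = (0.466 × 2170) / (0.08206 × 527) = 23.38 mol
For 10.60 mol CO, stoichiometry requires (1/1) × 10.60 = 10.60 mol H2O; 23.38 mol is available, so CO is limiting.
n(CO2) = (1/1) × 10.60 = 10.60 mol
V(CO2) = nRT/P = 10.60 × 0.08206 × 898.15 / 0.926 = 843.7 L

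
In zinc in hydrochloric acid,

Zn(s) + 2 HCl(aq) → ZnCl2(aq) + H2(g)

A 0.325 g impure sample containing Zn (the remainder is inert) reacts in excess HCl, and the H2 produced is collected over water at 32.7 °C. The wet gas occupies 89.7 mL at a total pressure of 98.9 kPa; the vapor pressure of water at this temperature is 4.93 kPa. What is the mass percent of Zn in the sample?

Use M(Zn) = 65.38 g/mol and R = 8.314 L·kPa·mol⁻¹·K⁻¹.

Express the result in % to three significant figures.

66.7 %

P(H2) = 98.9 − 4.93 = 93.97 kPa
n(H2) = PV/RT = (93.97 × 0.08970) / (8.314 × 305.85) = 0.003315 mol
n(Zn) = (1/1) × 0.003315 = 0.003315 mol
m(Zn) = 0.003315 × 65.38 = 0.2167 g
%Zn = 0.2167 / 0.325 × 100 = 66.68%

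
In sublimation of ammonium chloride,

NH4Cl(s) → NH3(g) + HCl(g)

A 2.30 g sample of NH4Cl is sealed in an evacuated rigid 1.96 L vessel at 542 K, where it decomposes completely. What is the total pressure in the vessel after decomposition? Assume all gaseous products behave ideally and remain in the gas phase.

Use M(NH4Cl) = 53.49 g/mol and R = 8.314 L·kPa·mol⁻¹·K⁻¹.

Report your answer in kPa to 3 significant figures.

n(NH4Cl) = 2.30 / 53.49 = 0.04300 mol
n(gas produced) = (2/1) × 0.04300 = 0.08600 mol
P = nRT/V = 0.08600 × 8.314 × 542 / 1.96 = 197.7 kPa

198 kPa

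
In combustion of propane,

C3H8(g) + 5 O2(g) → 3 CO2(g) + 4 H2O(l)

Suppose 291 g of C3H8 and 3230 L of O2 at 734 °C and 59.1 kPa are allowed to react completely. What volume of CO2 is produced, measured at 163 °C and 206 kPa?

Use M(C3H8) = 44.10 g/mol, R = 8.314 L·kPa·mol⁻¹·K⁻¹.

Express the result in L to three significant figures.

241 L

n(C3H8) = 291 / 44.10 = 6.599 mol
n(O2) = PV/RT = (59.1 × 3230) / (8.314 × 1007.15) = 22.80 mol
For 6.599 mol C3H8, stoichiometry requires (5/1) × 6.599 = 33.00 mol O2; 22.80 mol is available, so O2 is limiting.
n(CO2) = (3/5) × 22.80 = 13.68 mol
V(CO2) = nRT/P = 13.68 × 8.314 × 436.15 / 206 = 240.8 L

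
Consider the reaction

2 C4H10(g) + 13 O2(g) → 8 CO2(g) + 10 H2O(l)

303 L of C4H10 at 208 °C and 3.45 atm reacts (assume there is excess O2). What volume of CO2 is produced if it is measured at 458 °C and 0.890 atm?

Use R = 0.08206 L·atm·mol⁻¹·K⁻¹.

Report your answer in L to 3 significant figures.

7140 L

n(C4H10) = PV/RT = (3.45 × 303) / (0.08206 × 481.15) = 26.48 mol
n(CO2) = (8/2) × 26.48 = 105.9 mol
V = nRT/P = 105.9 × 0.08206 × 731.15 / 0.890 = 7139 L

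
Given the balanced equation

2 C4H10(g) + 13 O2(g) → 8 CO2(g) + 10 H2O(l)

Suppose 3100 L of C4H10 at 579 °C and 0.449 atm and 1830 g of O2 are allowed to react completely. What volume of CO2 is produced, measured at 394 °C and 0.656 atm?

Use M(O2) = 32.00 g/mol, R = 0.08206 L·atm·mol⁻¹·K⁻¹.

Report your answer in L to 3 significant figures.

n(C4H10) = PV/RT = (0.449 × 3100) / (0.08206 × 852.15) = 19.90 mol
n(O2) = 1830 / 32.00 = 57.19 mol
For 19.90 mol C4H10, stoichiometry requires (13/2) × 19.90 = 129.3 mol O2; 57.19 mol is available, so O2 is limiting.
n(CO2) = (8/13) × 57.19 = 35.19 mol
V(CO2) = nRT/P = 35.19 × 0.08206 × 667.15 / 0.656 = 2937 L

2940 L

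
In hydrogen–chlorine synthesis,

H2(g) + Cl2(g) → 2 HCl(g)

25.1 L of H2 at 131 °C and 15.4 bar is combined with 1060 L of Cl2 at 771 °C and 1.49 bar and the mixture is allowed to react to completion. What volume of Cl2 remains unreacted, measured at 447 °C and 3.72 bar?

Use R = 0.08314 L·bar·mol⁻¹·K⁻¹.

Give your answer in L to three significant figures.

108 L

n(H2) = PV/RT = (15.4 × 25.1) / (0.08314 × 404.15) = 11.50 mol
n(Cl2) = PV/RT = (1.49 × 1060) / (0.08314 × 1044.15) = 18.19 mol
For 11.50 mol H2, stoichiometry requires (1/1) × 11.50 = 11.50 mol Cl2; 18.19 mol is available, so H2 is limiting.
n(Cl2) consumed = (1/1) × 11.50 = 11.50 mol; remaining = 18.19 − 11.50 = 6.690 mol
V(Cl2) = nRT/P = 6.690 × 0.08314 × 720.15 / 3.72 = 107.7 L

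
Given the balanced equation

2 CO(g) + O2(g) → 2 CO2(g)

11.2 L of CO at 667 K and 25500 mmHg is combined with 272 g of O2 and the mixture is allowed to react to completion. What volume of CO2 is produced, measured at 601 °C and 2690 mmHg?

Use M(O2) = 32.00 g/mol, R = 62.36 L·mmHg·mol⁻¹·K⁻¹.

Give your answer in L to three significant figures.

n(CO) = PV/RT = (25500 × 11.2) / (62.36 × 667) = 6.866 mol
n(O2) = 272 / 32.00 = 8.500 mol
For 6.866 mol CO, stoichiometry requires (1/2) × 6.866 = 3.433 mol O2; 8.500 mol is available, so CO is limiting.
n(CO2) = (2/2) × 6.866 = 6.866 mol
V(CO2) = nRT/P = 6.866 × 62.36 × 874.15 / 2690 = 139.1 L

139 L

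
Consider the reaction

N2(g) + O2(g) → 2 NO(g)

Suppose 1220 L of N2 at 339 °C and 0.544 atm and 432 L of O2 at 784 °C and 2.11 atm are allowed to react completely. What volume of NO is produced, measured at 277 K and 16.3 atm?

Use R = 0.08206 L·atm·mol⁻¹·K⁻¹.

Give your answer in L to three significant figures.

29.3 L

n(N2) = PV/RT = (0.544 × 1220) / (0.08206 × 612.15) = 13.21 mol
n(O2) = PV/RT = (2.11 × 432) / (0.08206 × 1057.15) = 10.51 mol
For 13.21 mol N2, stoichiometry requires (1/1) × 13.21 = 13.21 mol O2; 10.51 mol is available, so O2 is limiting.
n(NO) = (2/1) × 10.51 = 21.02 mol
V(NO) = nRT/P = 21.02 × 0.08206 × 277 / 16.3 = 29.31 L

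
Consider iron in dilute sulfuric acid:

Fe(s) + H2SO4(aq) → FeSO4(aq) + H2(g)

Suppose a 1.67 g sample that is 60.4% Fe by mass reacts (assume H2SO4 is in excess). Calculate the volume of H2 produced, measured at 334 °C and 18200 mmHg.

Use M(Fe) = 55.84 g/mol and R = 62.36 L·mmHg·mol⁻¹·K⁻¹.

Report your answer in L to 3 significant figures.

0.0376 L

mass of Fe = 1.67 × 60.4/100 = 1.009 g
n(Fe) = 1.009 / 55.84 = 0.01807 mol
n(H2) = (1/1) × 0.01807 = 0.01807 mol
V = nRT/P = 0.01807 × 62.36 × 607.15 / 18200 = 0.03759 L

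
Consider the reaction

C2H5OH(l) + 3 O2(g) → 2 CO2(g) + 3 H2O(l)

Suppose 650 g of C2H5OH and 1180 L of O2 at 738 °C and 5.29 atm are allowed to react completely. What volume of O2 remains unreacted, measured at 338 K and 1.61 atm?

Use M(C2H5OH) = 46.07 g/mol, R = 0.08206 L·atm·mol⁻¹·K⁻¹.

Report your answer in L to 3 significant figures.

n(C2H5OH) = 650 / 46.07 = 14.11 mol
n(O2) = PV/RT = (5.29 × 1180) / (0.08206 × 1011.15) = 75.23 mol
For 14.11 mol C2H5OH, stoichiometry requires (3/1) × 14.11 = 42.33 mol O2; 75.23 mol is available, so C2H5OH is limiting.
n(O2) consumed = (3/1) × 14.11 = 42.33 mol; remaining = 75.23 − 42.33 = 32.90 mol
V(O2) = nRT/P = 32.90 × 0.08206 × 338 / 1.61 = 566.8 L

567 L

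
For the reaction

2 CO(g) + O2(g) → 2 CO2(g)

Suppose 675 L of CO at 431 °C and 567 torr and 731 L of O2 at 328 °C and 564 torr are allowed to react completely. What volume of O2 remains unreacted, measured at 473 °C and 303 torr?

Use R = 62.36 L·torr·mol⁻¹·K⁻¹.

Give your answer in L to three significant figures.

1020 L

n(CO) = PV/RT = (567 × 675) / (62.36 × 704.15) = 8.716 mol
n(O2) = PV/RT = (564 × 731) / (62.36 × 601.15) = 11.00 mol
For 8.716 mol CO, stoichiometry requires (1/2) × 8.716 = 4.358 mol O2; 11.00 mol is available, so CO is limiting.
n(O2) consumed = (1/2) × 8.716 = 4.358 mol; remaining = 11.00 − 4.358 = 6.642 mol
V(O2) = nRT/P = 6.642 × 62.36 × 746.15 / 303 = 1020 L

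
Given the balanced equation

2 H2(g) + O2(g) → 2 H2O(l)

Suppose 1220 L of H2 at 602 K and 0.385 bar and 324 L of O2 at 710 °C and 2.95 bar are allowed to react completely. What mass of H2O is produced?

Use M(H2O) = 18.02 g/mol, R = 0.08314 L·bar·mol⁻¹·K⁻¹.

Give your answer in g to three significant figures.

169 g

n(H2) = PV/RT = (0.385 × 1220) / (0.08314 × 602) = 9.385 mol
n(O2) = PV/RT = (2.95 × 324) / (0.08314 × 983.15) = 11.69 mol
For 9.385 mol H2, stoichiometry requires (1/2) × 9.385 = 4.692 mol O2; 11.69 mol is available, so H2 is limiting.
n(H2O) = (2/2) × 9.385 = 9.385 mol
m(H2O) = 9.385 × 18.02 = 169.1 g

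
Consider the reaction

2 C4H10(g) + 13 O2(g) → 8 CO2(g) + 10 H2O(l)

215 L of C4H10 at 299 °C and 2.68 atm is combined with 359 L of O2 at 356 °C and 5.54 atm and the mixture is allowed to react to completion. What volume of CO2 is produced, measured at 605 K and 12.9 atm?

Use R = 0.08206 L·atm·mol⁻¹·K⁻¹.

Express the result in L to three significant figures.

n(C4H10) = PV/RT = (2.68 × 215) / (0.08206 × 572.15) = 12.27 mol
n(O2) = PV/RT = (5.54 × 359) / (0.08206 × 629.15) = 38.52 mol
For 12.27 mol C4H10, stoichiometry requires (13/2) × 12.27 = 79.75 mol O2; 38.52 mol is available, so O2 is limiting.
n(CO2) = (8/13) × 38.52 = 23.70 mol
V(CO2) = nRT/P = 23.70 × 0.08206 × 605 / 12.9 = 91.21 L

91.2 L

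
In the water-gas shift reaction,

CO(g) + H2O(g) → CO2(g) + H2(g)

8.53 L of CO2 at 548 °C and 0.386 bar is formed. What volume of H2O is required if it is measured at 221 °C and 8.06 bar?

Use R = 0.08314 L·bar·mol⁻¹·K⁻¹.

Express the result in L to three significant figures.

0.246 L

n(CO2) = PV/RT = (0.386 × 8.53) / (0.08314 × 821.15) = 0.04823 mol
n(H2O) = (1/1) × 0.04823 = 0.04823 mol
V = nRT/P = 0.04823 × 0.08314 × 494.15 / 8.06 = 0.2458 L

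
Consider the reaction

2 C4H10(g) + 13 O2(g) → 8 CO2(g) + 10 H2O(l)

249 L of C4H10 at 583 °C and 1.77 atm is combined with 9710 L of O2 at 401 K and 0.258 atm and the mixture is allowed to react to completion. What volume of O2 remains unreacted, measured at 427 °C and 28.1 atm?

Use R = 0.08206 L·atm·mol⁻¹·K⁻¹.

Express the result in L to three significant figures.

n(C4H10) = PV/RT = (1.77 × 249) / (0.08206 × 856.15) = 6.273 mol
n(O2) = PV/RT = (0.258 × 9710) / (0.08206 × 401) = 76.13 mol
For 6.273 mol C4H10, stoichiometry requires (13/2) × 6.273 = 40.77 mol O2; 76.13 mol is available, so C4H10 is limiting.
n(O2) consumed = (13/2) × 6.273 = 40.77 mol; remaining = 76.13 − 40.77 = 35.36 mol
V(O2) = nRT/P = 35.36 × 0.08206 × 700.15 / 28.1 = 72.30 L

72.3 L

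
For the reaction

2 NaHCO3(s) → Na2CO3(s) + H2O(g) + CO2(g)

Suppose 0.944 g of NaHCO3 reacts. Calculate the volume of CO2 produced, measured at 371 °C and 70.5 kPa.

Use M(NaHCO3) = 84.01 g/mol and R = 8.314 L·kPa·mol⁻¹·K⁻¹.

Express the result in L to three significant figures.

n(NaHCO3) = 0.9440 / 84.01 = 0.01124 mol
n(CO2) = (1/2) × 0.01124 = 0.005620 mol
V = nRT/P = 0.005620 × 8.314 × 644.15 / 70.5 = 0.4269 L

0.427 L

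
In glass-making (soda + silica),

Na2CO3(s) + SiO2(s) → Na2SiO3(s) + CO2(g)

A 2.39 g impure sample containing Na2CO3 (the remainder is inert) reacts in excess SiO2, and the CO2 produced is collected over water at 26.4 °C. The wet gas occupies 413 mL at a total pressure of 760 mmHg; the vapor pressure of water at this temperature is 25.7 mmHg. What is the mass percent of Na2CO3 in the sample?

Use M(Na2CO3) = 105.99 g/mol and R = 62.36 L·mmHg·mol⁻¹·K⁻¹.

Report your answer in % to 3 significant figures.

72.0 %

P(CO2) = 760 − 25.7 = 734.3 mmHg
n(CO2) = PV/RT = (734.3 × 0.4130) / (62.36 × 299.55) = 0.01623 mol
n(Na2CO3) = (1/1) × 0.01623 = 0.01623 mol
m(Na2CO3) = 0.01623 × 105.99 = 1.720 g
%Na2CO3 = 1.720 / 2.39 × 100 = 71.97%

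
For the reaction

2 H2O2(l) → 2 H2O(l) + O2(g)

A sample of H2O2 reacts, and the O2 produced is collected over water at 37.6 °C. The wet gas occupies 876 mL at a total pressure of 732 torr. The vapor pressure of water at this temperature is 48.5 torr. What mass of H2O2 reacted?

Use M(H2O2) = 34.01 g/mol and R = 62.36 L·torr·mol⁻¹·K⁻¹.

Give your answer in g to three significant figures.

P(O2) = 732 − 48.5 = 683.5 torr
n(O2) = PV/RT = (683.5 × 0.8760) / (62.36 × 310.75) = 0.03090 mol
n(H2O2) = (2/1) × 0.03090 = 0.06180 mol
m(H2O2) = 0.06180 × 34.01 = 2.102 g

2.10 g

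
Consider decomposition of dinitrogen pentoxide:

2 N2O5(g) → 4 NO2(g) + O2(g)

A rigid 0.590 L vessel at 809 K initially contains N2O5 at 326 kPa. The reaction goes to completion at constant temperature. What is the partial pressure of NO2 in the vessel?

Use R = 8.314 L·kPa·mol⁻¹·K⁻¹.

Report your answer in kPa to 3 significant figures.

n(N2O5)₀ = PV/RT = (326 × 0.590) / (8.314 × 809) = 0.02860 mol
n(NO2) = (4/2) × 0.02860 = 0.05720 mol
P(NO2) = nRT/V = 0.05720 × 8.314 × 809 / 0.590 = 652.1 kPa

652 kPa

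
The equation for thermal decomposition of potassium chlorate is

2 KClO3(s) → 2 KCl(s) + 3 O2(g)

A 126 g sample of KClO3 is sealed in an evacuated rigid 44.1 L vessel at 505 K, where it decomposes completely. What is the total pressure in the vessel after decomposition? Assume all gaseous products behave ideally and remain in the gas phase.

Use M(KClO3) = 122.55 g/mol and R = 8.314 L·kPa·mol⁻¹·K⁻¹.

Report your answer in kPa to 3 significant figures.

n(KClO3) = 126 / 122.55 = 1.028 mol
n(gas produced) = (3/2) × 1.028 = 1.542 mol
P = nRT/V = 1.542 × 8.314 × 505 / 44.1 = 146.8 kPa

147 kPa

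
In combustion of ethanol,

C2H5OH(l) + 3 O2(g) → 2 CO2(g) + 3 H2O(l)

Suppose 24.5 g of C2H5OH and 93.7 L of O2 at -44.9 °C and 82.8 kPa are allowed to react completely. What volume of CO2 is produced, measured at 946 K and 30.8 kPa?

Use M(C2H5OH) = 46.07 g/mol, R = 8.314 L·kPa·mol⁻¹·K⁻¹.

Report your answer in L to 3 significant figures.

n(C2H5OH) = 24.5 / 46.07 = 0.5318 mol
n(O2) = PV/RT = (82.8 × 93.7) / (8.314 × 228.25) = 4.088 mol
For 0.5318 mol C2H5OH, stoichiometry requires (3/1) × 0.5318 = 1.595 mol O2; 4.088 mol is available, so C2H5OH is limiting.
n(CO2) = (2/1) × 0.5318 = 1.064 mol
V(CO2) = nRT/P = 1.064 × 8.314 × 946 / 30.8 = 271.7 L

272 L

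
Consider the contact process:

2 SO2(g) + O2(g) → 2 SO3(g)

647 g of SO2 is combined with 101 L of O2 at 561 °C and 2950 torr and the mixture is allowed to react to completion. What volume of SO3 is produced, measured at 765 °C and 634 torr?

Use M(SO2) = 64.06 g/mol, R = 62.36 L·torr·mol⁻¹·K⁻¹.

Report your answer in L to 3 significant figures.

1030 L

n(SO2) = 647 / 64.06 = 10.10 mol
n(O2) = PV/RT = (2950 × 101) / (62.36 × 834.15) = 5.728 mol
For 10.10 mol SO2, stoichiometry requires (1/2) × 10.10 = 5.050 mol O2; 5.728 mol is available, so SO2 is limiting.
n(SO3) = (2/2) × 10.10 = 10.10 mol
V(SO3) = nRT/P = 10.10 × 62.36 × 1038.15 / 634 = 1031 L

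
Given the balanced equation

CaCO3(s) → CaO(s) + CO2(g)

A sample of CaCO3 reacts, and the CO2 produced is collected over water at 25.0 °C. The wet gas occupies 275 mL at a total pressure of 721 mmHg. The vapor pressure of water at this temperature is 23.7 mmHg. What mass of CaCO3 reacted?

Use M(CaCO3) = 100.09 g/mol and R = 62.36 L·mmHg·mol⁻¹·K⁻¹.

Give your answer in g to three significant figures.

P(CO2) = 721 − 23.7 = 697.3 mmHg
n(CO2) = PV/RT = (697.3 × 0.2750) / (62.36 × 298.15) = 0.01031 mol
n(CaCO3) = (1/1) × 0.01031 = 0.01031 mol
m(CaCO3) = 0.01031 × 100.09 = 1.032 g

1.03 g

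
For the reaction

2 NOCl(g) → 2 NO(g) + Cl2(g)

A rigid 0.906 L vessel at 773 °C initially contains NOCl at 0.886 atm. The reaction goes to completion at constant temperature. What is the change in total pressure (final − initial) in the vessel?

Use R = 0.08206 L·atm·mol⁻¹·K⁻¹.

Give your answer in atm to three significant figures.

Rigid vessel, constant T ⇒ P scales with total gas moles (2 → 3).
P_final = (3/2) × 0.886 = 1.329 atm; ΔP = 1.329 − 0.886 = 0.4430 atm

0.443 atm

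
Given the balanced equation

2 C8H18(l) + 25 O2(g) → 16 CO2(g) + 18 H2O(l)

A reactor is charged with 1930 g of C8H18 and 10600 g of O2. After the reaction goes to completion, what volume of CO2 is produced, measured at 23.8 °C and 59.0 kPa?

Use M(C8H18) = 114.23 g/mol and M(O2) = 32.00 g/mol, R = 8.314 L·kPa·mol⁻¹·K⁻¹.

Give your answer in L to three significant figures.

n(C8H18) = 1930 / 114.23 = 16.90 mol
n(O2) = 10600 / 32.00 = 331.2 mol
For 16.90 mol C8H18, stoichiometry requires (25/2) × 16.90 = 211.2 mol O2; 331.2 mol is available, so C8H18 is limiting.
n(CO2) = (16/2) × 16.90 = 135.2 mol
V(CO2) = nRT/P = 135.2 × 8.314 × 296.95 / 59.0 = 5657 L

5660 L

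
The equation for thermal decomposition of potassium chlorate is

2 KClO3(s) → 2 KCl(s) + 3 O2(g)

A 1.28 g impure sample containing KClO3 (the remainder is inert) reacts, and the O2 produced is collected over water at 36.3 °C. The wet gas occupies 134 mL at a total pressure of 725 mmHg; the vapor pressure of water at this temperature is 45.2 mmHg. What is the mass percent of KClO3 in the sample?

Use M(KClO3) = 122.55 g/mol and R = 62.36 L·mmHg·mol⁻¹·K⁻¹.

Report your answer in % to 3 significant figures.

30.1 %

P(O2) = 725 − 45.2 = 679.8 mmHg
n(O2) = PV/RT = (679.8 × 0.1340) / (62.36 × 309.45) = 0.004721 mol
n(KClO3) = (2/3) × 0.004721 = 0.003147 mol
m(KClO3) = 0.003147 × 122.55 = 0.3857 g
%KClO3 = 0.3857 / 1.28 × 100 = 30.13%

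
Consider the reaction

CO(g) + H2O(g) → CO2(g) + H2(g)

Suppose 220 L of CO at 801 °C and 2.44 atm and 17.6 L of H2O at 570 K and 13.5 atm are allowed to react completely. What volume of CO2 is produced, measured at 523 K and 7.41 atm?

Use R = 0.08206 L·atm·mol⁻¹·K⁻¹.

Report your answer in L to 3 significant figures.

n(CO) = PV/RT = (2.44 × 220) / (0.08206 × 1074.15) = 6.090 mol
n(H2O) = PV/RT = (13.5 × 17.6) / (0.08206 × 570) = 5.080 mol
For 6.090 mol CO, stoichiometry requires (1/1) × 6.090 = 6.090 mol H2O; 5.080 mol is available, so H2O is limiting.
n(CO2) = (1/1) × 5.080 = 5.080 mol
V(CO2) = nRT/P = 5.080 × 0.08206 × 523 / 7.41 = 29.42 L

29.4 L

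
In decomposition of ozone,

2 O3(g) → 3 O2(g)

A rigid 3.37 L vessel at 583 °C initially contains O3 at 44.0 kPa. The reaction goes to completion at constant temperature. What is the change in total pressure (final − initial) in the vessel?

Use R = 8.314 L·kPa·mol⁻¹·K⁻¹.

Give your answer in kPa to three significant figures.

22.0 kPa

Since T and V are fixed, P_final/P_initial = n_final/n_initial = 3/2.
P_final = (3/2) × 44.0 = 66.00 kPa; ΔP = 66.00 − 44.0 = 22.00 kPa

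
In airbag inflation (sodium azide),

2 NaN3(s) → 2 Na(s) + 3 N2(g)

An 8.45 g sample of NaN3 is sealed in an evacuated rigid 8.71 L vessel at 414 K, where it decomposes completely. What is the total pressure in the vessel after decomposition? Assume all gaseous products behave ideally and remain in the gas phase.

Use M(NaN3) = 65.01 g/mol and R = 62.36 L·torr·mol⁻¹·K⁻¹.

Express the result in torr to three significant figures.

578 torr

n(NaN3) = 8.45 / 65.01 = 0.1300 mol
n(gas produced) = (3/2) × 0.1300 = 0.1950 mol
P = nRT/V = 0.1950 × 62.36 × 414 / 8.71 = 578.0 torr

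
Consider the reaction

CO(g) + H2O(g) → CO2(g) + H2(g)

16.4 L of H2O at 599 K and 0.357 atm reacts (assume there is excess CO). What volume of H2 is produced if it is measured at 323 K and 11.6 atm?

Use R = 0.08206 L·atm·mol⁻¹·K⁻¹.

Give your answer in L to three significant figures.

n(H2O) = PV/RT = (0.357 × 16.4) / (0.08206 × 599) = 0.1191 mol
n(H2) = (1/1) × 0.1191 = 0.1191 mol
V = nRT/P = 0.1191 × 0.08206 × 323 / 11.6 = 0.2721 L

0.272 L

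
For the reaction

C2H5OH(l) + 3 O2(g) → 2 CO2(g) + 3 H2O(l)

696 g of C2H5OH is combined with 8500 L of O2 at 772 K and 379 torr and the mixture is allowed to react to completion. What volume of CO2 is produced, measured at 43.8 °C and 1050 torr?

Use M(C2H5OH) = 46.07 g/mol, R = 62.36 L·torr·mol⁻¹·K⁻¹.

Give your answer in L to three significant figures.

569 L

n(C2H5OH) = 696 / 46.07 = 15.11 mol
n(O2) = PV/RT = (379 × 8500) / (62.36 × 772) = 66.92 mol
For 15.11 mol C2H5OH, stoichiometry requires (3/1) × 15.11 = 45.33 mol O2; 66.92 mol is available, so C2H5OH is limiting.
n(CO2) = (2/1) × 15.11 = 30.22 mol
V(CO2) = nRT/P = 30.22 × 62.36 × 316.95 / 1050 = 568.9 L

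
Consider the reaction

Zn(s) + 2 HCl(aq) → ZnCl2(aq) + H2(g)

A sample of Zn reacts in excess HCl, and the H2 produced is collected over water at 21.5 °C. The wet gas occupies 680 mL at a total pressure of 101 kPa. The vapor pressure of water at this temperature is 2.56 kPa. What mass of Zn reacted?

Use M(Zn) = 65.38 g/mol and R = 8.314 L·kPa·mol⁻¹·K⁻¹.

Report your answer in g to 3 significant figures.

P(H2) = 101 − 2.56 = 98.44 kPa
n(H2) = PV/RT = (98.44 × 0.6800) / (8.314 × 294.65) = 0.02733 mol
n(Zn) = (1/1) × 0.02733 = 0.02733 mol
m(Zn) = 0.02733 × 65.38 = 1.787 g

1.79 g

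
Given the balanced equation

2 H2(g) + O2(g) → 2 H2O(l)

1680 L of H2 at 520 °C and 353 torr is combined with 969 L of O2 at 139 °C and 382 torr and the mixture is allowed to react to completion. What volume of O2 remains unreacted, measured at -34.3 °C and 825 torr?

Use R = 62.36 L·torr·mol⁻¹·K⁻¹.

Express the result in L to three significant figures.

152 L

n(H2) = PV/RT = (353 × 1680) / (62.36 × 793.15) = 11.99 mol
n(O2) = PV/RT = (382 × 969) / (62.36 × 412.15) = 14.40 mol
For 11.99 mol H2, stoichiometry requires (1/2) × 11.99 = 5.995 mol O2; 14.40 mol is available, so H2 is limiting.
n(O2) consumed = (1/2) × 11.99 = 5.995 mol; remaining = 14.40 − 5.995 = 8.405 mol
V(O2) = nRT/P = 8.405 × 62.36 × 238.85 / 825 = 151.7 L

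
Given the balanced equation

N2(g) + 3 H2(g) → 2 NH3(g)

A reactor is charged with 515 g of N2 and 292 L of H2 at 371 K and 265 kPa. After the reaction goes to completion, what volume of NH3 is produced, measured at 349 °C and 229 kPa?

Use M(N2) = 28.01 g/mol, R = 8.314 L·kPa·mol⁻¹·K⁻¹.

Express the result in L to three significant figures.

n(N2) = 515 / 28.01 = 18.39 mol
n(H2) = PV/RT = (265 × 292) / (8.314 × 371) = 25.09 mol
For 18.39 mol N2, stoichiometry requires (3/1) × 18.39 = 55.17 mol H2; 25.09 mol is available, so H2 is limiting.
n(NH3) = (2/3) × 25.09 = 16.73 mol
V(NH3) = nRT/P = 16.73 × 8.314 × 622.15 / 229 = 377.9 L

378 L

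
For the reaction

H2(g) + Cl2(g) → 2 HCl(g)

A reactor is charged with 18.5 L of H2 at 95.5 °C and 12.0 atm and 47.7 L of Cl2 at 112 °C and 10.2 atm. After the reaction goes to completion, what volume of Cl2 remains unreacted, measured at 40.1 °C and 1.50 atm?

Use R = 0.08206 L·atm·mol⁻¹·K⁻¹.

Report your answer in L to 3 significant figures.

n(H2) = PV/RT = (12.0 × 18.5) / (0.08206 × 368.65) = 7.338 mol
n(Cl2) = PV/RT = (10.2 × 47.7) / (0.08206 × 385.15) = 15.39 mol
For 7.338 mol H2, stoichiometry requires (1/1) × 7.338 = 7.338 mol Cl2; 15.39 mol is available, so H2 is limiting.
n(Cl2) consumed = (1/1) × 7.338 = 7.338 mol; remaining = 15.39 − 7.338 = 8.052 mol
V(Cl2) = nRT/P = 8.052 × 0.08206 × 313.25 / 1.50 = 138.0 L

138 L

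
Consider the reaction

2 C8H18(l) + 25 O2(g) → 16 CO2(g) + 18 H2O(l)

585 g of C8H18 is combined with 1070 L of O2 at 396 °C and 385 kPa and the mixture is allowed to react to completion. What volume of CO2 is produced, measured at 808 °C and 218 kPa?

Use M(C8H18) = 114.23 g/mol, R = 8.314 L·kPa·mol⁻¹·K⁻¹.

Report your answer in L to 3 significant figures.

n(C8H18) = 585 / 114.23 = 5.121 mol
n(O2) = PV/RT = (385 × 1070) / (8.314 × 669.15) = 74.05 mol
For 5.121 mol C8H18, stoichiometry requires (25/2) × 5.121 = 64.01 mol O2; 74.05 mol is available, so C8H18 is limiting.
n(CO2) = (16/2) × 5.121 = 40.97 mol
V(CO2) = nRT/P = 40.97 × 8.314 × 1081.15 / 218 = 1689 L

1690 L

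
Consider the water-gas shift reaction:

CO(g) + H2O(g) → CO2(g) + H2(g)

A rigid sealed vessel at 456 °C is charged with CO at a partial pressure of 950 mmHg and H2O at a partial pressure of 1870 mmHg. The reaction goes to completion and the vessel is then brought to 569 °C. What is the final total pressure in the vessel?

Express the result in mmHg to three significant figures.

At constant V, partial pressures at 456 °C are proportional to moles, so apply stoichiometry directly to pressures.
P(H2O) required for 950 mmHg of CO = (1/1) × 950 = 950.0 mmHg; available 1870 mmHg, so CO is limiting.
P(H2O) remaining = 1870 − (1/1) × 950 = 920.0 mmHg
P(gaseous products) = (1+1)/1 × 950 = 1900 mmHg
P_total at 456 °C = 920.0 + 1900 = 2820 mmHg
Scaling to 569 °C: P = 2820 × 842.15/729.15 = 3257 mmHg

3260 mmHg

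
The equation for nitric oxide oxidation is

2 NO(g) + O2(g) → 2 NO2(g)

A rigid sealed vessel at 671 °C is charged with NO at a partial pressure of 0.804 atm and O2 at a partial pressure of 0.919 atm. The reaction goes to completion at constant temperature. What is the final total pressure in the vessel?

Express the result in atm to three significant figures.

With V and T fixed, P_i ∝ n_i, so the mole ratios apply directly to partial pressures at 671 °C.
P(O2) required for 0.804 atm of NO = (1/2) × 0.804 = 0.4020 atm; available 0.919 atm, so NO is limiting.
P(O2) remaining = 0.919 − (1/2) × 0.804 = 0.5170 atm
P(gaseous products) = (2)/2 × 0.804 = 0.8040 atm
P_total at 671 °C = 0.5170 + 0.8040 = 1.321 atm

1.32 atm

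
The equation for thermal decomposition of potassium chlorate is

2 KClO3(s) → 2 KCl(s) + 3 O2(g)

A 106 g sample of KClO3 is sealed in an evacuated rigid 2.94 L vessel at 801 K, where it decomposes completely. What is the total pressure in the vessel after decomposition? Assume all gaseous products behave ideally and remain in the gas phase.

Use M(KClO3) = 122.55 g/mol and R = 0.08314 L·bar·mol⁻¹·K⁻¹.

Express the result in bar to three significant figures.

29.4 bar

n(KClO3) = 106 / 122.55 = 0.8650 mol
n(gas produced) = (3/2) × 0.8650 = 1.297 mol
P = nRT/V = 1.297 × 0.08314 × 801 / 2.94 = 29.38 bar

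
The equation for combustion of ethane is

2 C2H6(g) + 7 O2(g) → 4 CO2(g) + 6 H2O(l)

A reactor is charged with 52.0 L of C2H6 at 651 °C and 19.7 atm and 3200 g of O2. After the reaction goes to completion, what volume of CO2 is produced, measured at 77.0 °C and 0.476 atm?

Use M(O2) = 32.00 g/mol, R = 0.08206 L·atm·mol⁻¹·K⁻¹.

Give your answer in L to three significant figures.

n(C2H6) = PV/RT = (19.7 × 52.0) / (0.08206 × 924.15) = 13.51 mol
n(O2) = 3200 / 32.00 = 100.0 mol
For 13.51 mol C2H6, stoichiometry requires (7/2) × 13.51 = 47.28 mol O2; 100.0 mol is available, so C2H6 is limiting.
n(CO2) = (4/2) × 13.51 = 27.02 mol
V(CO2) = nRT/P = 27.02 × 0.08206 × 350.15 / 0.476 = 1631 L

1630 L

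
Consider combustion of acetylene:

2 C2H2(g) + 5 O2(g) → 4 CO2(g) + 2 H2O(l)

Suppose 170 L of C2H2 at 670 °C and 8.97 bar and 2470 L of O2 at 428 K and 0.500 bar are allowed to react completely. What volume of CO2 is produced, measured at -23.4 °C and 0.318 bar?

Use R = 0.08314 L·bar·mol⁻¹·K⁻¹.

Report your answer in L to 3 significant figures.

1810 L

n(C2H2) = PV/RT = (8.97 × 170) / (0.08314 × 943.15) = 19.45 mol
n(O2) = PV/RT = (0.500 × 2470) / (0.08314 × 428) = 34.71 mol
For 19.45 mol C2H2, stoichiometry requires (5/2) × 19.45 = 48.62 mol O2; 34.71 mol is available, so O2 is limiting.
n(CO2) = (4/5) × 34.71 = 27.77 mol
V(CO2) = nRT/P = 27.77 × 0.08314 × 249.75 / 0.318 = 1813 L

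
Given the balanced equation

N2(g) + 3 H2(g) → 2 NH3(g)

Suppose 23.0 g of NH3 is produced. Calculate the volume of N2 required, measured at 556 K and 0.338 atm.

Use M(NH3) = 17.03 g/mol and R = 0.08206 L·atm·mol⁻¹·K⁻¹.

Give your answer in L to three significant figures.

n(NH3) = 23.00 / 17.03 = 1.351 mol
n(N2) = (1/2) × 1.351 = 0.6755 mol
V = nRT/P = 0.6755 × 0.08206 × 556 / 0.338 = 91.18 L

91.2 L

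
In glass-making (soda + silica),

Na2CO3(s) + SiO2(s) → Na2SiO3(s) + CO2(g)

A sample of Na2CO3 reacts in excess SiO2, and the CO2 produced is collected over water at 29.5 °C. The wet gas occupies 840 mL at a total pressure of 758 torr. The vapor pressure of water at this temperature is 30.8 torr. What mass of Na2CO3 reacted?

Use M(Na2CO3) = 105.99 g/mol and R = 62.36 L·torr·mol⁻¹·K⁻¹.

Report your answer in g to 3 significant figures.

3.43 g

P(CO2) = 758 − 30.8 = 727.2 torr
n(CO2) = PV/RT = (727.2 × 0.8400) / (62.36 × 302.65) = 0.03237 mol
n(Na2CO3) = (1/1) × 0.03237 = 0.03237 mol
m(Na2CO3) = 0.03237 × 105.99 = 3.431 g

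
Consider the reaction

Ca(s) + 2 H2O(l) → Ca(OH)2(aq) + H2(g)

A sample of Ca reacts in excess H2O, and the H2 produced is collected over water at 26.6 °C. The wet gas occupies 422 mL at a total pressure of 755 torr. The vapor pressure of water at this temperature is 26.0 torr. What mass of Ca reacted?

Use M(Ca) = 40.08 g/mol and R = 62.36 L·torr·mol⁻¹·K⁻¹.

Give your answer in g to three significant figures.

P(H2) = 755 − 26.0 = 729.0 torr
n(H2) = PV/RT = (729.0 × 0.4220) / (62.36 × 299.75) = 0.01646 mol
n(Ca) = (1/1) × 0.01646 = 0.01646 mol
m(Ca) = 0.01646 × 40.08 = 0.6597 g

0.660 g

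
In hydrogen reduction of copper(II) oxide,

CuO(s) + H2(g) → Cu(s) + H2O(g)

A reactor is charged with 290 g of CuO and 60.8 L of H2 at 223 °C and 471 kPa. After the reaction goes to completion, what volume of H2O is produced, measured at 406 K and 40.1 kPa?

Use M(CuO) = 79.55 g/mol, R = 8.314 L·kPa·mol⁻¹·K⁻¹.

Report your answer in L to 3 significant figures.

n(CuO) = 290 / 79.55 = 3.646 mol
n(H2) = PV/RT = (471 × 60.8) / (8.314 × 496.15) = 6.942 mol
For 3.646 mol CuO, stoichiometry requires (1/1) × 3.646 = 3.646 mol H2; 6.942 mol is available, so CuO is limiting.
n(H2O) = (1/1) × 3.646 = 3.646 mol
V(H2O) = nRT/P = 3.646 × 8.314 × 406 / 40.1 = 306.9 L

307 L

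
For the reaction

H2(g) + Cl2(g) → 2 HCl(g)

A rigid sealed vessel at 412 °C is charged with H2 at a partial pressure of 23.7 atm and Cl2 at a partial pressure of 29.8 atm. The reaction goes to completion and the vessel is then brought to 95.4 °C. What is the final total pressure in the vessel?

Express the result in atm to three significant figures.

Because the vessel is rigid and T is held at 412 °C, work the stoichiometry in partial pressures (P_i = n_iRT/V).
P(Cl2) required for 23.7 atm of H2 = (1/1) × 23.7 = 23.70 atm; available 29.8 atm, so H2 is limiting.
P(Cl2) remaining = 29.8 − (1/1) × 23.7 = 6.100 atm
P(gaseous products) = (2)/1 × 23.7 = 47.40 atm
P_total at 412 °C = 6.100 + 47.40 = 53.50 atm
Scaling to 95.4 °C: P = 53.50 × 368.55/685.15 = 28.78 atm

28.8 atm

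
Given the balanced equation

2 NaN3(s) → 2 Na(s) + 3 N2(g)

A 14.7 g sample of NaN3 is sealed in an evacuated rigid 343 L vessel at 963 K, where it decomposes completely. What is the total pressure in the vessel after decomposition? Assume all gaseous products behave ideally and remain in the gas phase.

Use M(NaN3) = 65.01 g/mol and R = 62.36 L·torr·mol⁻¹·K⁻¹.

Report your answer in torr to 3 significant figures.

59.4 torr

n(NaN3) = 14.7 / 65.01 = 0.2261 mol
n(gas produced) = (3/2) × 0.2261 = 0.3392 mol
P = nRT/V = 0.3392 × 62.36 × 963 / 343 = 59.39 torr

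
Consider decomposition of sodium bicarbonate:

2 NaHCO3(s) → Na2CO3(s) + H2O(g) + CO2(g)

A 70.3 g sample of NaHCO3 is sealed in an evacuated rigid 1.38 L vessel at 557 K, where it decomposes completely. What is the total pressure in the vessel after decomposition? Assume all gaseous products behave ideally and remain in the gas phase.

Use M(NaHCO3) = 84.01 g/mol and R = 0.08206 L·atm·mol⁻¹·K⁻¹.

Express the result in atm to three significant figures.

27.7 atm

n(NaHCO3) = 70.3 / 84.01 = 0.8368 mol
n(gas produced) = (2/2) × 0.8368 = 0.8368 mol
P = nRT/V = 0.8368 × 0.08206 × 557 / 1.38 = 27.72 atm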